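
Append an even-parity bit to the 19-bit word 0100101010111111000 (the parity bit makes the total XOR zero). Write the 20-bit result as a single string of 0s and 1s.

01001010101111110000

XOR of the 19 data bits: 0⊕1⊕0⊕0⊕1⊕0⊕1⊕0⊕1⊕0⊕1⊕1⊕1⊕1⊕1⊕1⊕0⊕0⊕0 = 0
Parity bit = 0 (so all 20 bits XOR to 0).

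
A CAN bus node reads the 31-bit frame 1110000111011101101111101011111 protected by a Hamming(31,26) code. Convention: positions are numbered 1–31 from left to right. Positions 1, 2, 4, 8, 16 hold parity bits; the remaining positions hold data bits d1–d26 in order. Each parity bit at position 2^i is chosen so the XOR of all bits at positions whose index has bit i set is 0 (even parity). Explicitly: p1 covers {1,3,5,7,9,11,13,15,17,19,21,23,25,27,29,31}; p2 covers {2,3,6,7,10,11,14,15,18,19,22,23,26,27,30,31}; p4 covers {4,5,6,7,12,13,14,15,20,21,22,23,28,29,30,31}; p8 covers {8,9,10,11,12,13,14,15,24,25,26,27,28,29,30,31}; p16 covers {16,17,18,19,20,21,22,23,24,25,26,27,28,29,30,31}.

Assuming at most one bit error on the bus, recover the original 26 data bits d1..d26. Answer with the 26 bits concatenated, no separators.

10001101110101011101011111

s1 (pos 1,3,5,7,9,11,13,15,17,19,21,23,25,27,29,31): 1⊕1⊕0⊕0⊕1⊕0⊕1⊕0⊕1⊕1⊕1⊕1⊕1⊕1⊕1⊕1 = 0
s2 (pos 2,3,6,7,10,11,14,15,18,19,22,23,26,27,30,31): 1⊕1⊕0⊕0⊕1⊕0⊕1⊕0⊕0⊕1⊕1⊕1⊕0⊕1⊕1⊕1 = 0
s4 (pos 4,5,6,7,12,13,14,15,20,21,22,23,28,29,30,31): 0⊕0⊕0⊕0⊕1⊕1⊕1⊕0⊕1⊕1⊕1⊕1⊕1⊕1⊕1⊕1 = 1
s8 (pos 8,9,10,11,12,13,14,15,24,25,26,27,28,29,30,31): 1⊕1⊕1⊕0⊕1⊕1⊕1⊕0⊕0⊕1⊕0⊕1⊕1⊕1⊕1⊕1 = 0
s16 (pos 16,17,18,19,20,21,22,23,24,25,26,27,28,29,30,31): 1⊕1⊕0⊕1⊕1⊕1⊕1⊕1⊕0⊕1⊕0⊕1⊕1⊕1⊕1⊕1 = 1
Syndrome s16…s1 = 10100 → error at position 20.
Flip position 20: 1110000111011101101111101011111 → 1110000111011101101011101011111
Read data bits from positions 3,5,6,7,9,10,11,12,13,14,15,17,18,19,20,21,22,23,24,25,26,27,28,29,30,31: 10001101110101011101011111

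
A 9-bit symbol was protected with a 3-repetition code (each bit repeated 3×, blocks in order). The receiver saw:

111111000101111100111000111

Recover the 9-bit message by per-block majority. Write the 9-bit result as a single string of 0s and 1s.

Block 1 (111): 3 ones → 1
Block 2 (111): 3 ones → 1
Block 3 (000): 0 ones → 0
Block 4 (101): 2 ones → 1
Block 5 (111): 3 ones → 1
Block 6 (100): 1 one → 0
Block 7 (111): 3 ones → 1
Block 8 (000): 0 ones → 0
Block 9 (111): 3 ones → 1

110110101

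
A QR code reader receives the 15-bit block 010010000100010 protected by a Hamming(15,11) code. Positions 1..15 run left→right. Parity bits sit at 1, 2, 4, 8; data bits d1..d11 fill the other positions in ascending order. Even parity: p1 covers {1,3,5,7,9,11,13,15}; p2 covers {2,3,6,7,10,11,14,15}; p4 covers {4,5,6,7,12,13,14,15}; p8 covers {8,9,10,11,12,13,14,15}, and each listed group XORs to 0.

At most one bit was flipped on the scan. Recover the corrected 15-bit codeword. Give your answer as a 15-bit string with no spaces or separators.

011010000100010

s1 (pos 1,3,5,7,9,11,13,15): 0⊕0⊕1⊕0⊕0⊕0⊕0⊕0 = 1
s2 (pos 2,3,6,7,10,11,14,15): 1⊕0⊕0⊕0⊕1⊕0⊕1⊕0 = 1
s4 (pos 4,5,6,7,12,13,14,15): 0⊕1⊕0⊕0⊕0⊕0⊕1⊕0 = 0
s8 (pos 8,9,10,11,12,13,14,15): 0⊕0⊕1⊕0⊕0⊕0⊕1⊕0 = 0
Syndrome s8…s1 = 0011 → error at position 3.
Flip position 3: 010010000100010 → 011010000100010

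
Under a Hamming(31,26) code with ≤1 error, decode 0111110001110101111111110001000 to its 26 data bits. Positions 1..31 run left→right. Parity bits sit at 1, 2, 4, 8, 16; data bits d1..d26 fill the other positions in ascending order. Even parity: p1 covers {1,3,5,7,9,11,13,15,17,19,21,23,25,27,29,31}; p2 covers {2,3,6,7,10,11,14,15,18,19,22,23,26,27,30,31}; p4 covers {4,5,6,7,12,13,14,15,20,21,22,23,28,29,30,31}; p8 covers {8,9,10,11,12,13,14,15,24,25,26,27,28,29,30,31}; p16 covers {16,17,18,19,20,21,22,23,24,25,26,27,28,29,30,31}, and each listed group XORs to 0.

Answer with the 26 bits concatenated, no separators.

11100111010111111110001000

s1 (pos 1,3,5,7,9,11,13,15,17,19,21,23,25,27,29,31): 0⊕1⊕1⊕0⊕0⊕1⊕0⊕0⊕1⊕1⊕1⊕1⊕0⊕0⊕0⊕0 = 1
s2 (pos 2,3,6,7,10,11,14,15,18,19,22,23,26,27,30,31): 1⊕1⊕1⊕0⊕1⊕1⊕1⊕0⊕1⊕1⊕1⊕1⊕0⊕0⊕0⊕0 = 0
s4 (pos 4,5,6,7,12,13,14,15,20,21,22,23,28,29,30,31): 1⊕1⊕1⊕0⊕1⊕0⊕1⊕0⊕1⊕1⊕1⊕1⊕1⊕0⊕0⊕0 = 0
s8 (pos 8,9,10,11,12,13,14,15,24,25,26,27,28,29,30,31): 0⊕0⊕1⊕1⊕1⊕0⊕1⊕0⊕1⊕0⊕0⊕0⊕1⊕0⊕0⊕0 = 0
s16 (pos 16,17,18,19,20,21,22,23,24,25,26,27,28,29,30,31): 1⊕1⊕1⊕1⊕1⊕1⊕1⊕1⊕1⊕0⊕0⊕0⊕1⊕0⊕0⊕0 = 0
Syndrome s16…s1 = 00001 → error at position 1.
Flip position 1: 0111110001110101111111110001000 → 1111110001110101111111110001000
Read data bits from positions 3,5,6,7,9,10,11,12,13,14,15,17,18,19,20,21,22,23,24,25,26,27,28,29,30,31: 11100111010111111110001000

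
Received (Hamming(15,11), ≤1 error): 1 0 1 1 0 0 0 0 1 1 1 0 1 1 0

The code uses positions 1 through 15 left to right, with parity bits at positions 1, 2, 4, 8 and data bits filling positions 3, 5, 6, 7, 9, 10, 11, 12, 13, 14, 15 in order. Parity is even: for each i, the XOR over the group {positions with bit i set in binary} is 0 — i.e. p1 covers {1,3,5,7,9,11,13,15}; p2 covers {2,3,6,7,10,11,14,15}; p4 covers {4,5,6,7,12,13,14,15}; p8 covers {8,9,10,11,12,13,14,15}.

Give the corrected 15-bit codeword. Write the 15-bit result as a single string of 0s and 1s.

101100001110010

s1 (pos 1,3,5,7,9,11,13,15): 1⊕1⊕0⊕0⊕1⊕1⊕1⊕0 = 1
s2 (pos 2,3,6,7,10,11,14,15): 0⊕1⊕0⊕0⊕1⊕1⊕1⊕0 = 0
s4 (pos 4,5,6,7,12,13,14,15): 1⊕0⊕0⊕0⊕0⊕1⊕1⊕0 = 1
s8 (pos 8,9,10,11,12,13,14,15): 0⊕1⊕1⊕1⊕0⊕1⊕1⊕0 = 1
Syndrome s8…s1 = 1101 → error at position 13.
Flip position 13: 101100001110110 → 101100001110010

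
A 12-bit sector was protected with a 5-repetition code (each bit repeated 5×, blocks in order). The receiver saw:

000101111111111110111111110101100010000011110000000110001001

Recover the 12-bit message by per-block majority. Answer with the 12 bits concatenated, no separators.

011111001000

Block 1 (00010): 1 one → 0
Block 2 (11111): 5 ones → 1
Block 3 (11111): 5 ones → 1
Block 4 (11011): 4 ones → 1
Block 5 (11111): 5 ones → 1
Block 6 (10101): 3 ones → 1
Block 7 (10001): 2 ones → 0
Block 8 (00000): 0 ones → 0
Block 9 (11110): 4 ones → 1
Block 10 (00000): 0 ones → 0
Block 11 (01100): 2 ones → 0
Block 12 (01001): 2 ones → 0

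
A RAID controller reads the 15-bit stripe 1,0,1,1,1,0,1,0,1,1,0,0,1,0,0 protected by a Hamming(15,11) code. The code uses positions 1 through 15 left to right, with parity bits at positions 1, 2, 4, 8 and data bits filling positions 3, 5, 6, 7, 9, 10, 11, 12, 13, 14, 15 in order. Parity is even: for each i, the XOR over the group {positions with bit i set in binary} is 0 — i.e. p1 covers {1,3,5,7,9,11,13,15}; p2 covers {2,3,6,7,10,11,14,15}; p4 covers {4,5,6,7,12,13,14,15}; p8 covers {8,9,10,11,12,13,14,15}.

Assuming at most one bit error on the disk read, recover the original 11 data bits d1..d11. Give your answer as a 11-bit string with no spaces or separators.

11011000100

s1 (pos 1,3,5,7,9,11,13,15): 1⊕1⊕1⊕1⊕1⊕0⊕1⊕0 = 0
s2 (pos 2,3,6,7,10,11,14,15): 0⊕1⊕0⊕1⊕1⊕0⊕0⊕0 = 1
s4 (pos 4,5,6,7,12,13,14,15): 1⊕1⊕0⊕1⊕0⊕1⊕0⊕0 = 0
s8 (pos 8,9,10,11,12,13,14,15): 0⊕1⊕1⊕0⊕0⊕1⊕0⊕0 = 1
Syndrome s8…s1 = 1010 → error at position 10.
Flip position 10: 101110101100100 → 101110101000100
Read data bits from positions 3,5,6,7,9,10,11,12,13,14,15: 11011000100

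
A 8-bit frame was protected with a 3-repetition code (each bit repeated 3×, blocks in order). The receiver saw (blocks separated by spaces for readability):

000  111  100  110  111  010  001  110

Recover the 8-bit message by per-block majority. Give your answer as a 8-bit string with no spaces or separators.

Block 1 (000): 0 ones → 0
Block 2 (111): 3 ones → 1
Block 3 (100): 1 one → 0
Block 4 (110): 2 ones → 1
Block 5 (111): 3 ones → 1
Block 6 (010): 1 one → 0
Block 7 (001): 1 one → 0
Block 8 (110): 2 ones → 1

01011001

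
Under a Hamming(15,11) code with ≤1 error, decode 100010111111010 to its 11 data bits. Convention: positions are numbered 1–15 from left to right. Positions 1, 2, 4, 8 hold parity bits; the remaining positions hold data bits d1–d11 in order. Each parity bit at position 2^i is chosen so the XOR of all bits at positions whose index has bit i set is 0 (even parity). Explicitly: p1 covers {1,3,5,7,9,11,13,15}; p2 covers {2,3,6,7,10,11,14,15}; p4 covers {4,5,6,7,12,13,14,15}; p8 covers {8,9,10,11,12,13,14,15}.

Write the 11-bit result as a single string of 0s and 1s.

01011111010

s1 (pos 1,3,5,7,9,11,13,15): 1⊕0⊕1⊕1⊕1⊕1⊕0⊕0 = 1
s2 (pos 2,3,6,7,10,11,14,15): 0⊕0⊕0⊕1⊕1⊕1⊕1⊕0 = 0
s4 (pos 4,5,6,7,12,13,14,15): 0⊕1⊕0⊕1⊕1⊕0⊕1⊕0 = 0
s8 (pos 8,9,10,11,12,13,14,15): 1⊕1⊕1⊕1⊕1⊕0⊕1⊕0 = 0
Syndrome s8…s1 = 0001 → error at position 1.
Flip position 1: 100010111111010 → 000010111111010
Read data bits from positions 3,5,6,7,9,10,11,12,13,14,15: 01011111010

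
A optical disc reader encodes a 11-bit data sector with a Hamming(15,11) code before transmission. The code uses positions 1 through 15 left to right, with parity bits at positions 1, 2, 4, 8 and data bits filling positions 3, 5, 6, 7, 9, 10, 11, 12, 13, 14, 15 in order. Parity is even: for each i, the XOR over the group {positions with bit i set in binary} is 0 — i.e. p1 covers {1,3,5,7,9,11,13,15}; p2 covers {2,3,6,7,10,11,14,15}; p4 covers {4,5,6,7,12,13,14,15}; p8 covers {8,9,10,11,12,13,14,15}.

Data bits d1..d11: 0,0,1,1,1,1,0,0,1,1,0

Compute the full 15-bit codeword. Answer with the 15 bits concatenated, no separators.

100001101100110

Place data at non-parity positions: p1 p2 0 p4 0 1 1 p8 1 1 0 0 1 1 0
p1 (pos 1,3,5,7,9,11,13,15): XOR of data positions = 0⊕0⊕1⊕1⊕0⊕1⊕0 = 1
p2 (pos 2,3,6,7,10,11,14,15): XOR of data positions = 0⊕1⊕1⊕1⊕0⊕1⊕0 = 0
p4 (pos 4,5,6,7,12,13,14,15): XOR of data positions = 0⊕1⊕1⊕0⊕1⊕1⊕0 = 0
p8 (pos 8,9,10,11,12,13,14,15): XOR of data positions = 1⊕1⊕0⊕0⊕1⊕1⊕0 = 0
Codeword: 100001101100110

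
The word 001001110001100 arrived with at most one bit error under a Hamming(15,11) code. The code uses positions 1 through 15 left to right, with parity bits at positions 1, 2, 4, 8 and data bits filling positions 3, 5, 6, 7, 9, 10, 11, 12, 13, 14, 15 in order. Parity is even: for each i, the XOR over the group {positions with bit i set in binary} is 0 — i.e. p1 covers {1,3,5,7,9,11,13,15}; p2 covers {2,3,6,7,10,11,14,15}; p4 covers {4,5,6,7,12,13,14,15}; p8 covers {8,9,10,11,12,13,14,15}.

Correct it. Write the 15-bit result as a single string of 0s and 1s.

001001110011100

s1 (pos 1,3,5,7,9,11,13,15): 0⊕1⊕0⊕1⊕0⊕0⊕1⊕0 = 1
s2 (pos 2,3,6,7,10,11,14,15): 0⊕1⊕1⊕1⊕0⊕0⊕0⊕0 = 1
s4 (pos 4,5,6,7,12,13,14,15): 0⊕0⊕1⊕1⊕1⊕1⊕0⊕0 = 0
s8 (pos 8,9,10,11,12,13,14,15): 1⊕0⊕0⊕0⊕1⊕1⊕0⊕0 = 1
Syndrome s8…s1 = 1011 → error at position 11.
Flip position 11: 001001110001100 → 001001110011100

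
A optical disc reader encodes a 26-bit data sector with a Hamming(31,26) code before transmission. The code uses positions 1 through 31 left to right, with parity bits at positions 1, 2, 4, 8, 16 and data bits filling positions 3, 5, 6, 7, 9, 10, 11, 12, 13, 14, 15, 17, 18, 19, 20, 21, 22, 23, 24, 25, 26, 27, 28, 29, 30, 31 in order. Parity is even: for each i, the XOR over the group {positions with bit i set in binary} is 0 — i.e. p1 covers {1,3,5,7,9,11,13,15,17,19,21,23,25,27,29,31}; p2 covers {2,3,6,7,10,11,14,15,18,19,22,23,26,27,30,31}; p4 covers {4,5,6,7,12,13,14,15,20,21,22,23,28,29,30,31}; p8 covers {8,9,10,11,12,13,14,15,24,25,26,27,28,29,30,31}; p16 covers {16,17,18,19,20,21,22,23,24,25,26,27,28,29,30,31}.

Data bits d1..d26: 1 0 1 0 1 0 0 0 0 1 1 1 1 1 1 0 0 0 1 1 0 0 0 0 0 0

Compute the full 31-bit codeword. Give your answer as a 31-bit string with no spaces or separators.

Place data at non-parity positions: p1 p2 1 p4 0 1 0 p8 1 0 0 0 0 1 1 p16 1 1 1 1 0 0 0 1 1 0 0 0 0 0 0
p1 (pos 1,3,5,7,9,11,13,15,17,19,21,23,25,27,29,31): XOR of data positions = 1⊕0⊕0⊕1⊕0⊕0⊕1⊕1⊕1⊕0⊕0⊕1⊕0⊕0⊕0 = 0
p2 (pos 2,3,6,7,10,11,14,15,18,19,22,23,26,27,30,31): XOR of data positions = 1⊕1⊕0⊕0⊕0⊕1⊕1⊕1⊕1⊕0⊕0⊕0⊕0⊕0⊕0 = 0
p4 (pos 4,5,6,7,12,13,14,15,20,21,22,23,28,29,30,31): XOR of data positions = 0⊕1⊕0⊕0⊕0⊕1⊕1⊕1⊕0⊕0⊕0⊕0⊕0⊕0⊕0 = 0
p8 (pos 8,9,10,11,12,13,14,15,24,25,26,27,28,29,30,31): XOR of data positions = 1⊕0⊕0⊕0⊕0⊕1⊕1⊕1⊕1⊕0⊕0⊕0⊕0⊕0⊕0 = 1
p16 (pos 16,17,18,19,20,21,22,23,24,25,26,27,28,29,30,31): XOR of data positions = 1⊕1⊕1⊕1⊕0⊕0⊕0⊕1⊕1⊕0⊕0⊕0⊕0⊕0⊕0 = 0
Codeword: 0010010110000110111100011000000

0010010110000110111100011000000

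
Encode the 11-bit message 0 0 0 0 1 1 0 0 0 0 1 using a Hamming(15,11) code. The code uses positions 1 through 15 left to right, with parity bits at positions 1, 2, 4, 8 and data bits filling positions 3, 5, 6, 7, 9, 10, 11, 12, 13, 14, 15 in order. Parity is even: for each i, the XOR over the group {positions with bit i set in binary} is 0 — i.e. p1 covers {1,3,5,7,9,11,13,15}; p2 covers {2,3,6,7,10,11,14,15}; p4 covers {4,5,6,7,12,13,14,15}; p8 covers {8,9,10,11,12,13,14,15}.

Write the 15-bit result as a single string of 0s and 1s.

000100011100001

Place data at non-parity positions: p1 p2 0 p4 0 0 0 p8 1 1 0 0 0 0 1
p1 (pos 1,3,5,7,9,11,13,15): XOR of data positions = 0⊕0⊕0⊕1⊕0⊕0⊕1 = 0
p2 (pos 2,3,6,7,10,11,14,15): XOR of data positions = 0⊕0⊕0⊕1⊕0⊕0⊕1 = 0
p4 (pos 4,5,6,7,12,13,14,15): XOR of data positions = 0⊕0⊕0⊕0⊕0⊕0⊕1 = 1
p8 (pos 8,9,10,11,12,13,14,15): XOR of data positions = 1⊕1⊕0⊕0⊕0⊕0⊕1 = 1
Codeword: 000100011100001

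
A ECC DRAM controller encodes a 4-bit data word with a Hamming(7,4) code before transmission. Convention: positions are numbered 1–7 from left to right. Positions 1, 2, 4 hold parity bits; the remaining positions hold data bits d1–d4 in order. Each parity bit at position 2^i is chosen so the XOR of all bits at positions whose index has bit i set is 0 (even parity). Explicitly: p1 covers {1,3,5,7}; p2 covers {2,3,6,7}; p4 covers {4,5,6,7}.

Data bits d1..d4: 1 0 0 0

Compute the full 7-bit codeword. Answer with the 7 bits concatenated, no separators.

Place data at non-parity positions: p1 p2 1 p4 0 0 0
p1 (pos 1,3,5,7): XOR of data positions = 1⊕0⊕0 = 1
p2 (pos 2,3,6,7): XOR of data positions = 1⊕0⊕0 = 1
p4 (pos 4,5,6,7): XOR of data positions = 0⊕0⊕0 = 0
Codeword: 1110000

1110000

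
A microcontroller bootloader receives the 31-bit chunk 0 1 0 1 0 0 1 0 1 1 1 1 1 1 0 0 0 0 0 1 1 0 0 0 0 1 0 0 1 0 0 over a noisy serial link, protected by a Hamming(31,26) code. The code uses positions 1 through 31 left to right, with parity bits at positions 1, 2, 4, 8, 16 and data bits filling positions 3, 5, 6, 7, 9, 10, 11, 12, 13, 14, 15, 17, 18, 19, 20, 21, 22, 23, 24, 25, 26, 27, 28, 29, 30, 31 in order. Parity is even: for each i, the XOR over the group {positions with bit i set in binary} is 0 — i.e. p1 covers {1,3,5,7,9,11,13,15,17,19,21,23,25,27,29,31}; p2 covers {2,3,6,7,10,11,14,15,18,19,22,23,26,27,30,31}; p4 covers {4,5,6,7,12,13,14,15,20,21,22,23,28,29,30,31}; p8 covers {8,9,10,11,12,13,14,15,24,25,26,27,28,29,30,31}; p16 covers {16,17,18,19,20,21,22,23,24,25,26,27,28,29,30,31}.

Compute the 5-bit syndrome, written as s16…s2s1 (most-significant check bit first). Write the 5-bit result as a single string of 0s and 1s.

00000

s1 (pos 1,3,5,7,9,11,13,15,17,19,21,23,25,27,29,31): 0⊕0⊕0⊕1⊕1⊕1⊕1⊕0⊕0⊕0⊕1⊕0⊕0⊕0⊕1⊕0 = 0
s2 (pos 2,3,6,7,10,11,14,15,18,19,22,23,26,27,30,31): 1⊕0⊕0⊕1⊕1⊕1⊕1⊕0⊕0⊕0⊕0⊕0⊕1⊕0⊕0⊕0 = 0
s4 (pos 4,5,6,7,12,13,14,15,20,21,22,23,28,29,30,31): 1⊕0⊕0⊕1⊕1⊕1⊕1⊕0⊕1⊕1⊕0⊕0⊕0⊕1⊕0⊕0 = 0
s8 (pos 8,9,10,11,12,13,14,15,24,25,26,27,28,29,30,31): 0⊕1⊕1⊕1⊕1⊕1⊕1⊕0⊕0⊕0⊕1⊕0⊕0⊕1⊕0⊕0 = 0
s16 (pos 16,17,18,19,20,21,22,23,24,25,26,27,28,29,30,31): 0⊕0⊕0⊕0⊕1⊕1⊕0⊕0⊕0⊕0⊕1⊕0⊕0⊕1⊕0⊕0 = 0
Syndrome s16…s1 = 00000 → no error.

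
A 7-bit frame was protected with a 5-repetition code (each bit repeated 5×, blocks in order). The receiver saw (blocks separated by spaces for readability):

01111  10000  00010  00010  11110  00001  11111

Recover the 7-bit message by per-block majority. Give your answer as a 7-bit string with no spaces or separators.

Block 1 (01111): 4 ones → 1
Block 2 (10000): 1 one → 0
Block 3 (00010): 1 one → 0
Block 4 (00010): 1 one → 0
Block 5 (11110): 4 ones → 1
Block 6 (00001): 1 one → 0
Block 7 (11111): 5 ones → 1

1000101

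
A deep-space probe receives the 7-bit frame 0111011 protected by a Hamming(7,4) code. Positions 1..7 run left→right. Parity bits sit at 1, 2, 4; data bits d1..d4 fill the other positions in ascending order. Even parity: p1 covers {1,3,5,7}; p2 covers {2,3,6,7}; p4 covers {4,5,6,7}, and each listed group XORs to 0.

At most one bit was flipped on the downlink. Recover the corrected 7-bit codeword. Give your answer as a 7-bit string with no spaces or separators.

0110011

s1 (pos 1,3,5,7): 0⊕1⊕0⊕1 = 0
s2 (pos 2,3,6,7): 1⊕1⊕1⊕1 = 0
s4 (pos 4,5,6,7): 1⊕0⊕1⊕1 = 1
Syndrome s4…s1 = 100 → error at position 4.
Flip position 4: 0111011 → 0110011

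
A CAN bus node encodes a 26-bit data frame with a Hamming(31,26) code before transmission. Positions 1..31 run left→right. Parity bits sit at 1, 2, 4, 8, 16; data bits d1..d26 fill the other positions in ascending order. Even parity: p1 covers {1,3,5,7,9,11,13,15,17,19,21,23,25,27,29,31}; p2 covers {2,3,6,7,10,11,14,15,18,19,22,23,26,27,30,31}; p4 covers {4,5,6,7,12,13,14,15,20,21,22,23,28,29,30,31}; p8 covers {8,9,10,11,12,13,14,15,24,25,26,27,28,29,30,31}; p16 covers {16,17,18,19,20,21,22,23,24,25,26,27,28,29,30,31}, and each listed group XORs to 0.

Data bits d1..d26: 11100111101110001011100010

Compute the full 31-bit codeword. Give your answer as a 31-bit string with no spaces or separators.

1111110101111011110001011100010

Place data at non-parity positions: p1 p2 1 p4 1 1 0 p8 0 1 1 1 1 0 1 p16 1 1 0 0 0 1 0 1 1 1 0 0 0 1 0
p1 (pos 1,3,5,7,9,11,13,15,17,19,21,23,25,27,29,31): XOR of data positions = 1⊕1⊕0⊕0⊕1⊕1⊕1⊕1⊕0⊕0⊕0⊕1⊕0⊕0⊕0 = 1
p2 (pos 2,3,6,7,10,11,14,15,18,19,22,23,26,27,30,31): XOR of data positions = 1⊕1⊕0⊕1⊕1⊕0⊕1⊕1⊕0⊕1⊕0⊕1⊕0⊕1⊕0 = 1
p4 (pos 4,5,6,7,12,13,14,15,20,21,22,23,28,29,30,31): XOR of data positions = 1⊕1⊕0⊕1⊕1⊕0⊕1⊕0⊕0⊕1⊕0⊕0⊕0⊕1⊕0 = 1
p8 (pos 8,9,10,11,12,13,14,15,24,25,26,27,28,29,30,31): XOR of data positions = 0⊕1⊕1⊕1⊕1⊕0⊕1⊕1⊕1⊕1⊕0⊕0⊕0⊕1⊕0 = 1
p16 (pos 16,17,18,19,20,21,22,23,24,25,26,27,28,29,30,31): XOR of data positions = 1⊕1⊕0⊕0⊕0⊕1⊕0⊕1⊕1⊕1⊕0⊕0⊕0⊕1⊕0 = 1
Codeword: 1111110101111011110001011100010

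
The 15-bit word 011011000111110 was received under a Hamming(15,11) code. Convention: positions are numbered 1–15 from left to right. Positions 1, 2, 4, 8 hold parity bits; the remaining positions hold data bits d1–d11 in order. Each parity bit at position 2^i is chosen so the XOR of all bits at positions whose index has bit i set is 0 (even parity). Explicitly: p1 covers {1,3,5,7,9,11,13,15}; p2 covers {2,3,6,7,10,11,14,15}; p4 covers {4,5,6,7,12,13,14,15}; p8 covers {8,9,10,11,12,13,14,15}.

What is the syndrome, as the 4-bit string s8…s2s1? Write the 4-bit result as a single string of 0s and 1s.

s1 (pos 1,3,5,7,9,11,13,15): 0⊕1⊕1⊕0⊕0⊕1⊕1⊕0 = 0
s2 (pos 2,3,6,7,10,11,14,15): 1⊕1⊕1⊕0⊕1⊕1⊕1⊕0 = 0
s4 (pos 4,5,6,7,12,13,14,15): 0⊕1⊕1⊕0⊕1⊕1⊕1⊕0 = 1
s8 (pos 8,9,10,11,12,13,14,15): 0⊕0⊕1⊕1⊕1⊕1⊕1⊕0 = 1
Syndrome s8…s1 = 1100 → error at position 12.

1100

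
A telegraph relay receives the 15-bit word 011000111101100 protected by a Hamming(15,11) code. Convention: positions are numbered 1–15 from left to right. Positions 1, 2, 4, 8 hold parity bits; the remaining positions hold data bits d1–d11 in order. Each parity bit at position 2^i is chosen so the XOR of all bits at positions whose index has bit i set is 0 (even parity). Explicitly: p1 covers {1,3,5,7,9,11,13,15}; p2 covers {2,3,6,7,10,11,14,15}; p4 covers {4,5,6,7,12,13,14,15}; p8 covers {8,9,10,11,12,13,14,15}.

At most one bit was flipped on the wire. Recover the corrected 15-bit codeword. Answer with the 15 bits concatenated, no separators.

011000111100100

s1 (pos 1,3,5,7,9,11,13,15): 0⊕1⊕0⊕1⊕1⊕0⊕1⊕0 = 0
s2 (pos 2,3,6,7,10,11,14,15): 1⊕1⊕0⊕1⊕1⊕0⊕0⊕0 = 0
s4 (pos 4,5,6,7,12,13,14,15): 0⊕0⊕0⊕1⊕1⊕1⊕0⊕0 = 1
s8 (pos 8,9,10,11,12,13,14,15): 1⊕1⊕1⊕0⊕1⊕1⊕0⊕0 = 1
Syndrome s8…s1 = 1100 → error at position 12.
Flip position 12: 011000111101100 → 011000111100100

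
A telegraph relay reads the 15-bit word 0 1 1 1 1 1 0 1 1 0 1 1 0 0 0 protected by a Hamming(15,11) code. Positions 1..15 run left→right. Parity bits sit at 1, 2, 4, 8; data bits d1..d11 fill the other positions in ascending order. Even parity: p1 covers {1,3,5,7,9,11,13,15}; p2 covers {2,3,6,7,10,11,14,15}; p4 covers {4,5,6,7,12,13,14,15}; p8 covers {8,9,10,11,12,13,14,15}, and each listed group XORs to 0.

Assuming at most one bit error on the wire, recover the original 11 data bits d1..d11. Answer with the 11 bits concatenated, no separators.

s1 (pos 1,3,5,7,9,11,13,15): 0⊕1⊕1⊕0⊕1⊕1⊕0⊕0 = 0
s2 (pos 2,3,6,7,10,11,14,15): 1⊕1⊕1⊕0⊕0⊕1⊕0⊕0 = 0
s4 (pos 4,5,6,7,12,13,14,15): 1⊕1⊕1⊕0⊕1⊕0⊕0⊕0 = 0
s8 (pos 8,9,10,11,12,13,14,15): 1⊕1⊕0⊕1⊕1⊕0⊕0⊕0 = 0
Syndrome s8…s1 = 0000 → no error.
Read data bits from positions 3,5,6,7,9,10,11,12,13,14,15: 11101011000

11101011000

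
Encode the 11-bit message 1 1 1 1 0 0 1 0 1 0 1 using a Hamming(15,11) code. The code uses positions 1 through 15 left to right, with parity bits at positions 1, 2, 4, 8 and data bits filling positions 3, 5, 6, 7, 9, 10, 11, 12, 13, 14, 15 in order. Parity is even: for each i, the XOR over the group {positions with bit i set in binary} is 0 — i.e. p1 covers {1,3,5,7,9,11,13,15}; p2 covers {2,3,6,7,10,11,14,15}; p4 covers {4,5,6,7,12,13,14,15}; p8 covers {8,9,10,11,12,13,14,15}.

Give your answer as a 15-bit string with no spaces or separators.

Place data at non-parity positions: p1 p2 1 p4 1 1 1 p8 0 0 1 0 1 0 1
p1 (pos 1,3,5,7,9,11,13,15): XOR of data positions = 1⊕1⊕1⊕0⊕1⊕1⊕1 = 0
p2 (pos 2,3,6,7,10,11,14,15): XOR of data positions = 1⊕1⊕1⊕0⊕1⊕0⊕1 = 1
p4 (pos 4,5,6,7,12,13,14,15): XOR of data positions = 1⊕1⊕1⊕0⊕1⊕0⊕1 = 1
p8 (pos 8,9,10,11,12,13,14,15): XOR of data positions = 0⊕0⊕1⊕0⊕1⊕0⊕1 = 1
Codeword: 011111110010101

011111110010101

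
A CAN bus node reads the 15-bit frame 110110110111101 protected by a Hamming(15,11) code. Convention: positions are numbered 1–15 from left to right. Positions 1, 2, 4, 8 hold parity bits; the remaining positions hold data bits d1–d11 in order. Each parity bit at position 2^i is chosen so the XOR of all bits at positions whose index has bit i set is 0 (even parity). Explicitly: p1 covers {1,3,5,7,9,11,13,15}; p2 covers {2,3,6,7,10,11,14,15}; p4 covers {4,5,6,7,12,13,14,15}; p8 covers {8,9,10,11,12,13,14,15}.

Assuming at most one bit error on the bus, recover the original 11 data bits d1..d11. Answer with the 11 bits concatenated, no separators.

01010111101

s1 (pos 1,3,5,7,9,11,13,15): 1⊕0⊕1⊕1⊕0⊕1⊕1⊕1 = 0
s2 (pos 2,3,6,7,10,11,14,15): 1⊕0⊕0⊕1⊕1⊕1⊕0⊕1 = 1
s4 (pos 4,5,6,7,12,13,14,15): 1⊕1⊕0⊕1⊕1⊕1⊕0⊕1 = 0
s8 (pos 8,9,10,11,12,13,14,15): 1⊕0⊕1⊕1⊕1⊕1⊕0⊕1 = 0
Syndrome s8…s1 = 0010 → error at position 2.
Flip position 2: 110110110111101 → 100110110111101
Read data bits from positions 3,5,6,7,9,10,11,12,13,14,15: 01010111101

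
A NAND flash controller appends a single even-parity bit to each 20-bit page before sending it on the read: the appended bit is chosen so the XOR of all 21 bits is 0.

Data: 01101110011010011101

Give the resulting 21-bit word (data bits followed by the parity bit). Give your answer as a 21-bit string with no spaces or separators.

XOR of the 20 data bits: 0⊕1⊕1⊕0⊕1⊕1⊕1⊕0⊕0⊕1⊕1⊕0⊕1⊕0⊕0⊕1⊕1⊕1⊕0⊕1 = 0
Parity bit = 0 (so all 21 bits XOR to 0).

011011100110100111010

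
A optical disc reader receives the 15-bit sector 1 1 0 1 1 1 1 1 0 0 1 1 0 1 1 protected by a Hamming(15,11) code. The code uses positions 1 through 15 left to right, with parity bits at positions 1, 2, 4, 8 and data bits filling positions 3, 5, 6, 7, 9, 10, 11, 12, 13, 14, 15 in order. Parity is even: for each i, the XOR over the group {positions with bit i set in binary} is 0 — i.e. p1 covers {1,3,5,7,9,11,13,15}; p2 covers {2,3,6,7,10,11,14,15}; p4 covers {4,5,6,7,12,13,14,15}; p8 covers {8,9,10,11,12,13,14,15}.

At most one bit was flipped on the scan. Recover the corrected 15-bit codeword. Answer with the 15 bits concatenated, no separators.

110111110011111

s1 (pos 1,3,5,7,9,11,13,15): 1⊕0⊕1⊕1⊕0⊕1⊕0⊕1 = 1
s2 (pos 2,3,6,7,10,11,14,15): 1⊕0⊕1⊕1⊕0⊕1⊕1⊕1 = 0
s4 (pos 4,5,6,7,12,13,14,15): 1⊕1⊕1⊕1⊕1⊕0⊕1⊕1 = 1
s8 (pos 8,9,10,11,12,13,14,15): 1⊕0⊕0⊕1⊕1⊕0⊕1⊕1 = 1
Syndrome s8…s1 = 1101 → error at position 13.
Flip position 13: 110111110011011 → 110111110011111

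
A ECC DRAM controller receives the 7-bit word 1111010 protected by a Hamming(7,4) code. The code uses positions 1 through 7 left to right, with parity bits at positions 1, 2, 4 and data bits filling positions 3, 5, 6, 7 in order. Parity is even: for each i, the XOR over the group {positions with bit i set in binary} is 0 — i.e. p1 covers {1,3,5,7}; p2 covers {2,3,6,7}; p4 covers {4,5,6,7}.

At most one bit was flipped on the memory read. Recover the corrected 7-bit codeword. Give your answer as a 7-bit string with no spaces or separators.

1011010

s1 (pos 1,3,5,7): 1⊕1⊕0⊕0 = 0
s2 (pos 2,3,6,7): 1⊕1⊕1⊕0 = 1
s4 (pos 4,5,6,7): 1⊕0⊕1⊕0 = 0
Syndrome s4…s1 = 010 → error at position 2.
Flip position 2: 1111010 → 1011010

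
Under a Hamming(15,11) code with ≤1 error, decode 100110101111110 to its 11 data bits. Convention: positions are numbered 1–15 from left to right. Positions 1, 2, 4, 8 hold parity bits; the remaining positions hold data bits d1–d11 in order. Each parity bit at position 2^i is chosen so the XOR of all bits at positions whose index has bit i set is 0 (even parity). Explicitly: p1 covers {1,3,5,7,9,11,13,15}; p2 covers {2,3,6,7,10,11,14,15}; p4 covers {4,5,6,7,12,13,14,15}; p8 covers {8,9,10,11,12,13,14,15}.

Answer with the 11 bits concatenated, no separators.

01011111110

s1 (pos 1,3,5,7,9,11,13,15): 1⊕0⊕1⊕1⊕1⊕1⊕1⊕0 = 0
s2 (pos 2,3,6,7,10,11,14,15): 0⊕0⊕0⊕1⊕1⊕1⊕1⊕0 = 0
s4 (pos 4,5,6,7,12,13,14,15): 1⊕1⊕0⊕1⊕1⊕1⊕1⊕0 = 0
s8 (pos 8,9,10,11,12,13,14,15): 0⊕1⊕1⊕1⊕1⊕1⊕1⊕0 = 0
Syndrome s8…s1 = 0000 → no error.
Read data bits from positions 3,5,6,7,9,10,11,12,13,14,15: 01011111110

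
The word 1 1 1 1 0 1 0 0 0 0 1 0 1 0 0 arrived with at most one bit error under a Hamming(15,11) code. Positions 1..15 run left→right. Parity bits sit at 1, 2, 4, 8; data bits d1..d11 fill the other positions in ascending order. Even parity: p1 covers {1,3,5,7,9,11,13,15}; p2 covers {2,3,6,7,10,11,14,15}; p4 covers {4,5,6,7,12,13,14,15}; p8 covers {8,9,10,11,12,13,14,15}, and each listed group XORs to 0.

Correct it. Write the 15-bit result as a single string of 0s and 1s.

111001000010100

s1 (pos 1,3,5,7,9,11,13,15): 1⊕1⊕0⊕0⊕0⊕1⊕1⊕0 = 0
s2 (pos 2,3,6,7,10,11,14,15): 1⊕1⊕1⊕0⊕0⊕1⊕0⊕0 = 0
s4 (pos 4,5,6,7,12,13,14,15): 1⊕0⊕1⊕0⊕0⊕1⊕0⊕0 = 1
s8 (pos 8,9,10,11,12,13,14,15): 0⊕0⊕0⊕1⊕0⊕1⊕0⊕0 = 0
Syndrome s8…s1 = 0100 → error at position 4.
Flip position 4: 111101000010100 → 111001000010100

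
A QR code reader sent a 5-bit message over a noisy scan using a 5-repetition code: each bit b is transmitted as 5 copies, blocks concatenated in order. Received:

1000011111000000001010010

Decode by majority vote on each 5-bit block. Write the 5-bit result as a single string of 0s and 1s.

Block 1 (10000): 1 one → 0
Block 2 (11111): 5 ones → 1
Block 3 (00000): 0 ones → 0
Block 4 (00010): 1 one → 0
Block 5 (10010): 2 ones → 0

01000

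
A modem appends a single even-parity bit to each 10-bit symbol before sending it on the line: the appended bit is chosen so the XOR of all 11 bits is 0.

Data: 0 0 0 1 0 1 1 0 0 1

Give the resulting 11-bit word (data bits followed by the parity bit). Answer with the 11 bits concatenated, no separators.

00010110010

XOR of the 10 data bits: 0⊕0⊕0⊕1⊕0⊕1⊕1⊕0⊕0⊕1 = 0
Parity bit = 0 (so all 11 bits XOR to 0).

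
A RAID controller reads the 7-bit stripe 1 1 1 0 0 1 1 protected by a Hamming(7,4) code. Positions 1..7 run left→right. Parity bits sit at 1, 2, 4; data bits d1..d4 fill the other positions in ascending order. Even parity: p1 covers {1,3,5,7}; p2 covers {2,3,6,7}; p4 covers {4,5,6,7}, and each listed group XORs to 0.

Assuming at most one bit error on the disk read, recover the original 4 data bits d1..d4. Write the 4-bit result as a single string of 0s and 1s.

1011

s1 (pos 1,3,5,7): 1⊕1⊕0⊕1 = 1
s2 (pos 2,3,6,7): 1⊕1⊕1⊕1 = 0
s4 (pos 4,5,6,7): 0⊕0⊕1⊕1 = 0
Syndrome s4…s1 = 001 → error at position 1.
Flip position 1: 1110011 → 0110011
Read data bits from positions 3,5,6,7: 1011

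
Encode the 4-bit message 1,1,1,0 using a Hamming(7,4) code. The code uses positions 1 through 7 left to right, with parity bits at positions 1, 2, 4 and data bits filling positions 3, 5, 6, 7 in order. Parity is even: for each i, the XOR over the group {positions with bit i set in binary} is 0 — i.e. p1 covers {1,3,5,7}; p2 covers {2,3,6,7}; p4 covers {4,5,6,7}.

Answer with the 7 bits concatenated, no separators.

Place data at non-parity positions: p1 p2 1 p4 1 1 0
p1 (pos 1,3,5,7): XOR of data positions = 1⊕1⊕0 = 0
p2 (pos 2,3,6,7): XOR of data positions = 1⊕1⊕0 = 0
p4 (pos 4,5,6,7): XOR of data positions = 1⊕1⊕0 = 0
Codeword: 0010110

0010110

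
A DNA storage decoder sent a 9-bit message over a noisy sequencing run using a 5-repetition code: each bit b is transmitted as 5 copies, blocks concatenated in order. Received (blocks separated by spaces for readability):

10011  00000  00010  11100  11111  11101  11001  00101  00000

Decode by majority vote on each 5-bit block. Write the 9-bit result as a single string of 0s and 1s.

Block 1 (10011): 3 ones → 1
Block 2 (00000): 0 ones → 0
Block 3 (00010): 1 one → 0
Block 4 (11100): 3 ones → 1
Block 5 (11111): 5 ones → 1
Block 6 (11101): 4 ones → 1
Block 7 (11001): 3 ones → 1
Block 8 (00101): 2 ones → 0
Block 9 (00000): 0 ones → 0

100111100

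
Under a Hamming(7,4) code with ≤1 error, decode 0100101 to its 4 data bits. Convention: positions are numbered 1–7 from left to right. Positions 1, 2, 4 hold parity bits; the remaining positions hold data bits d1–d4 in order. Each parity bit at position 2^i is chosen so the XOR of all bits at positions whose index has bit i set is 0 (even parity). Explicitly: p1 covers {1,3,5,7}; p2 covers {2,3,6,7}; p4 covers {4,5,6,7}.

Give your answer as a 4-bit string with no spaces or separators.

s1 (pos 1,3,5,7): 0⊕0⊕1⊕1 = 0
s2 (pos 2,3,6,7): 1⊕0⊕0⊕1 = 0
s4 (pos 4,5,6,7): 0⊕1⊕0⊕1 = 0
Syndrome s4…s1 = 000 → no error.
Read data bits from positions 3,5,6,7: 0101

0101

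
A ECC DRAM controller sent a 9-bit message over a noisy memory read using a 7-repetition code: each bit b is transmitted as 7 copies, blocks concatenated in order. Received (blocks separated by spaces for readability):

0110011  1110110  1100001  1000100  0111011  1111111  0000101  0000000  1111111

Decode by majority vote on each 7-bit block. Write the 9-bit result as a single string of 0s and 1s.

110011001

Block 1 (0110011): 4 ones → 1
Block 2 (1110110): 5 ones → 1
Block 3 (1100001): 3 ones → 0
Block 4 (1000100): 2 ones → 0
Block 5 (0111011): 5 ones → 1
Block 6 (1111111): 7 ones → 1
Block 7 (0000101): 2 ones → 0
Block 8 (0000000): 0 ones → 0
Block 9 (1111111): 7 ones → 1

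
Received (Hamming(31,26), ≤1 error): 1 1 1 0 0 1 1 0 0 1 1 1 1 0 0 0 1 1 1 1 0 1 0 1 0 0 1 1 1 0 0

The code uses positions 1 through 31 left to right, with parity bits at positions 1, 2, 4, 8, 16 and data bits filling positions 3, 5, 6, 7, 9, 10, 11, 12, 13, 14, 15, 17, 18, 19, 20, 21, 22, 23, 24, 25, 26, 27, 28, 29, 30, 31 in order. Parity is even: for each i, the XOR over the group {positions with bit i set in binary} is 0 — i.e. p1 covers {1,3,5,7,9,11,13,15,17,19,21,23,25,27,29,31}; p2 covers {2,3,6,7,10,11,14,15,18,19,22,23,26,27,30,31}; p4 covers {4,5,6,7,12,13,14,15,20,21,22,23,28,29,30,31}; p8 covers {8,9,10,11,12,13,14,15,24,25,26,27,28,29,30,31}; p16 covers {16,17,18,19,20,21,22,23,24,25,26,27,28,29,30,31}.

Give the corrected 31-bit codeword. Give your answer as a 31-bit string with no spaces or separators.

1110011001111000011101010011100

s1 (pos 1,3,5,7,9,11,13,15,17,19,21,23,25,27,29,31): 1⊕1⊕0⊕1⊕0⊕1⊕1⊕0⊕1⊕1⊕0⊕0⊕0⊕1⊕1⊕0 = 1
s2 (pos 2,3,6,7,10,11,14,15,18,19,22,23,26,27,30,31): 1⊕1⊕1⊕1⊕1⊕1⊕0⊕0⊕1⊕1⊕1⊕0⊕0⊕1⊕0⊕0 = 0
s4 (pos 4,5,6,7,12,13,14,15,20,21,22,23,28,29,30,31): 0⊕0⊕1⊕1⊕1⊕1⊕0⊕0⊕1⊕0⊕1⊕0⊕1⊕1⊕0⊕0 = 0
s8 (pos 8,9,10,11,12,13,14,15,24,25,26,27,28,29,30,31): 0⊕0⊕1⊕1⊕1⊕1⊕0⊕0⊕1⊕0⊕0⊕1⊕1⊕1⊕0⊕0 = 0
s16 (pos 16,17,18,19,20,21,22,23,24,25,26,27,28,29,30,31): 0⊕1⊕1⊕1⊕1⊕0⊕1⊕0⊕1⊕0⊕0⊕1⊕1⊕1⊕0⊕0 = 1
Syndrome s16…s1 = 10001 → error at position 17.
Flip position 17: 1110011001111000111101010011100 → 1110011001111000011101010011100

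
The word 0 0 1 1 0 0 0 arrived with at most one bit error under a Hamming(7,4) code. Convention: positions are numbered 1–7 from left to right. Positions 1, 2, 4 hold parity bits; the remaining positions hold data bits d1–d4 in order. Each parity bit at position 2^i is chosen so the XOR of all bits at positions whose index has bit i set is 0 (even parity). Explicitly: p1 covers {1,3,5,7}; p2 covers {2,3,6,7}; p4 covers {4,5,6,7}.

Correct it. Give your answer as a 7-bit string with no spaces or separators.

0011001

s1 (pos 1,3,5,7): 0⊕1⊕0⊕0 = 1
s2 (pos 2,3,6,7): 0⊕1⊕0⊕0 = 1
s4 (pos 4,5,6,7): 1⊕0⊕0⊕0 = 1
Syndrome s4…s1 = 111 → error at position 7.
Flip position 7: 0011000 → 0011001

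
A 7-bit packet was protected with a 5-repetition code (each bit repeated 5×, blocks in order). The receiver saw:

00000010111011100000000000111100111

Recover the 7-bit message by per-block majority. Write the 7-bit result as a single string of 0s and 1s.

Block 1 (00000): 0 ones → 0
Block 2 (01011): 3 ones → 1
Block 3 (10111): 4 ones → 1
Block 4 (00000): 0 ones → 0
Block 5 (00000): 0 ones → 0
Block 6 (01111): 4 ones → 1
Block 7 (00111): 3 ones → 1

0110011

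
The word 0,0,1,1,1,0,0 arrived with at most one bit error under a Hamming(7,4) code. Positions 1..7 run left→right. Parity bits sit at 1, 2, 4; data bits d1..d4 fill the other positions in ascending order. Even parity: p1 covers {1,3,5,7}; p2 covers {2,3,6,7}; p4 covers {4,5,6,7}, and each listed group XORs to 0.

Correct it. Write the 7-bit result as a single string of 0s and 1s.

0111100

s1 (pos 1,3,5,7): 0⊕1⊕1⊕0 = 0
s2 (pos 2,3,6,7): 0⊕1⊕0⊕0 = 1
s4 (pos 4,5,6,7): 1⊕1⊕0⊕0 = 0
Syndrome s4…s1 = 010 → error at position 2.
Flip position 2: 0011100 → 0111100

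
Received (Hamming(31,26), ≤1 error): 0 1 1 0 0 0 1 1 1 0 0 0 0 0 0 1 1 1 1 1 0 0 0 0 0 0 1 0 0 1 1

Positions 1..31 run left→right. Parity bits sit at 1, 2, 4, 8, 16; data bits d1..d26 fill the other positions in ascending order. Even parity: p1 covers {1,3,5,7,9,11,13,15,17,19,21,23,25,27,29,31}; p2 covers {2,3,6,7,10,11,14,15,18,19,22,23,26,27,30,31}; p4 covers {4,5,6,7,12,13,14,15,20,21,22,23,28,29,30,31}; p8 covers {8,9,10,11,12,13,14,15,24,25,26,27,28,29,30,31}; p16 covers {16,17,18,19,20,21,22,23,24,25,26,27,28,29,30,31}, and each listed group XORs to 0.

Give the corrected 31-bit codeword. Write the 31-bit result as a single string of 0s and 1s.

s1 (pos 1,3,5,7,9,11,13,15,17,19,21,23,25,27,29,31): 0⊕1⊕0⊕1⊕1⊕0⊕0⊕0⊕1⊕1⊕0⊕0⊕0⊕1⊕0⊕1 = 1
s2 (pos 2,3,6,7,10,11,14,15,18,19,22,23,26,27,30,31): 1⊕1⊕0⊕1⊕0⊕0⊕0⊕0⊕1⊕1⊕0⊕0⊕0⊕1⊕1⊕1 = 0
s4 (pos 4,5,6,7,12,13,14,15,20,21,22,23,28,29,30,31): 0⊕0⊕0⊕1⊕0⊕0⊕0⊕0⊕1⊕0⊕0⊕0⊕0⊕0⊕1⊕1 = 0
s8 (pos 8,9,10,11,12,13,14,15,24,25,26,27,28,29,30,31): 1⊕1⊕0⊕0⊕0⊕0⊕0⊕0⊕0⊕0⊕0⊕1⊕0⊕0⊕1⊕1 = 1
s16 (pos 16,17,18,19,20,21,22,23,24,25,26,27,28,29,30,31): 1⊕1⊕1⊕1⊕1⊕0⊕0⊕0⊕0⊕0⊕0⊕1⊕0⊕0⊕1⊕1 = 0
Syndrome s16…s1 = 01001 → error at position 9.
Flip position 9: 0110001110000001111100000010011 → 0110001100000001111100000010011

0110001100000001111100000010011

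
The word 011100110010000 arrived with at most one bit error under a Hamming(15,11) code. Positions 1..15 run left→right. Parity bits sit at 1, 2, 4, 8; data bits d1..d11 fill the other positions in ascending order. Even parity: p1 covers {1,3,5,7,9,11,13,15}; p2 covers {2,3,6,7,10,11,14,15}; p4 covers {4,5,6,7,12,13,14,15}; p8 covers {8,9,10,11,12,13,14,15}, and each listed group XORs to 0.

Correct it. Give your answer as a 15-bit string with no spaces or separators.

s1 (pos 1,3,5,7,9,11,13,15): 0⊕1⊕0⊕1⊕0⊕1⊕0⊕0 = 1
s2 (pos 2,3,6,7,10,11,14,15): 1⊕1⊕0⊕1⊕0⊕1⊕0⊕0 = 0
s4 (pos 4,5,6,7,12,13,14,15): 1⊕0⊕0⊕1⊕0⊕0⊕0⊕0 = 0
s8 (pos 8,9,10,11,12,13,14,15): 1⊕0⊕0⊕1⊕0⊕0⊕0⊕0 = 0
Syndrome s8…s1 = 0001 → error at position 1.
Flip position 1: 011100110010000 → 111100110010000

111100110010000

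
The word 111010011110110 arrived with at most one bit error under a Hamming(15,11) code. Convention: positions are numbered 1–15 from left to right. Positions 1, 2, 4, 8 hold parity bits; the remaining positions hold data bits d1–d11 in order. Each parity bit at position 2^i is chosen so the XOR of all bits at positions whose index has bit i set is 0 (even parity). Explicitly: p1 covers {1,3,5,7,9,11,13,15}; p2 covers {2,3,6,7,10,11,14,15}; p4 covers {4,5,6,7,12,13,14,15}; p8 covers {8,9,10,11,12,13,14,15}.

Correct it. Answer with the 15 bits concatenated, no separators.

s1 (pos 1,3,5,7,9,11,13,15): 1⊕1⊕1⊕0⊕1⊕1⊕1⊕0 = 0
s2 (pos 2,3,6,7,10,11,14,15): 1⊕1⊕0⊕0⊕1⊕1⊕1⊕0 = 1
s4 (pos 4,5,6,7,12,13,14,15): 0⊕1⊕0⊕0⊕0⊕1⊕1⊕0 = 1
s8 (pos 8,9,10,11,12,13,14,15): 1⊕1⊕1⊕1⊕0⊕1⊕1⊕0 = 0
Syndrome s8…s1 = 0110 → error at position 6.
Flip position 6: 111010011110110 → 111011011110110

111011011110110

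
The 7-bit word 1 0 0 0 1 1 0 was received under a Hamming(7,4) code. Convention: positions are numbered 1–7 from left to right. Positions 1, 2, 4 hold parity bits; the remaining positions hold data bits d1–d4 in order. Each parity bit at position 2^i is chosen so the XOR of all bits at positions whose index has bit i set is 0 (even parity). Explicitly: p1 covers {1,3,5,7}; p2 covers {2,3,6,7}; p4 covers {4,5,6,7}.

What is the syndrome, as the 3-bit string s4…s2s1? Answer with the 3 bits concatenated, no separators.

s1 (pos 1,3,5,7): 1⊕0⊕1⊕0 = 0
s2 (pos 2,3,6,7): 0⊕0⊕1⊕0 = 1
s4 (pos 4,5,6,7): 0⊕1⊕1⊕0 = 0
Syndrome s4…s1 = 010 → error at position 2.

010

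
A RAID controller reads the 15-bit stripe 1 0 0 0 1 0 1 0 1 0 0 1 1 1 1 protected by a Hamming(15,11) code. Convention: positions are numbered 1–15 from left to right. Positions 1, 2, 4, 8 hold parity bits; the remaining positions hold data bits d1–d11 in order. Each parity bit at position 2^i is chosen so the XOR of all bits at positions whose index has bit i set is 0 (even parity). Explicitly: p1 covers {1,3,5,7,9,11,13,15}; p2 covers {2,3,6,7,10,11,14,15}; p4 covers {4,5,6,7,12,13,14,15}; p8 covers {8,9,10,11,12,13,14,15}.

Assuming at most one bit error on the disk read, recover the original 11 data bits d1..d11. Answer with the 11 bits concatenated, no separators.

s1 (pos 1,3,5,7,9,11,13,15): 1⊕0⊕1⊕1⊕1⊕0⊕1⊕1 = 0
s2 (pos 2,3,6,7,10,11,14,15): 0⊕0⊕0⊕1⊕0⊕0⊕1⊕1 = 1
s4 (pos 4,5,6,7,12,13,14,15): 0⊕1⊕0⊕1⊕1⊕1⊕1⊕1 = 0
s8 (pos 8,9,10,11,12,13,14,15): 0⊕1⊕0⊕0⊕1⊕1⊕1⊕1 = 1
Syndrome s8…s1 = 1010 → error at position 10.
Flip position 10: 100010101001111 → 100010101101111
Read data bits from positions 3,5,6,7,9,10,11,12,13,14,15: 01011101111

01011101111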